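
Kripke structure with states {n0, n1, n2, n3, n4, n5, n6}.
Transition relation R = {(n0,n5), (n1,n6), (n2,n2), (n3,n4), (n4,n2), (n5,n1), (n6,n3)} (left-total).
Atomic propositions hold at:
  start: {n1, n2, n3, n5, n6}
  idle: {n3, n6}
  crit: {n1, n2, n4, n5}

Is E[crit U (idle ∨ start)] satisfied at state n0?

No

Sat(idle ∨ start) = {n1, n2, n3, n5, n6}
E[crit U (idle ∨ start)]: least fixpoint, start Z0 = Sat((idle ∨ start)) = {n1, n2, n3, n5, n6}, add states in Sat(crit) with some successor in Z. Z1 = {n1, n2, n3, n4, n5, n6}; fixed.
Sat(E[crit U (idle ∨ start)]) = {n1, n2, n3, n4, n5, n6}
n0 ∉ Sat(E[crit U (idle ∨ start)]) = {n1, n2, n3, n4, n5, n6}, so the formula does not hold at n0.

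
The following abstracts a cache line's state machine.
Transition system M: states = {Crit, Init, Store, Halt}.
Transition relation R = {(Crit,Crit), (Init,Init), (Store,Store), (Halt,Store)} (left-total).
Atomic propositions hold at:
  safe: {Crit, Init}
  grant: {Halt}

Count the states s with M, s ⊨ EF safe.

EF safe: least fixpoint, start Z0 = {Crit, Init}, add states with some successor in Z. Already a fixed point.
Sat(EF safe) = {Crit, Init}
|Sat(EF safe)| = |{Crit, Init}| = 2.

2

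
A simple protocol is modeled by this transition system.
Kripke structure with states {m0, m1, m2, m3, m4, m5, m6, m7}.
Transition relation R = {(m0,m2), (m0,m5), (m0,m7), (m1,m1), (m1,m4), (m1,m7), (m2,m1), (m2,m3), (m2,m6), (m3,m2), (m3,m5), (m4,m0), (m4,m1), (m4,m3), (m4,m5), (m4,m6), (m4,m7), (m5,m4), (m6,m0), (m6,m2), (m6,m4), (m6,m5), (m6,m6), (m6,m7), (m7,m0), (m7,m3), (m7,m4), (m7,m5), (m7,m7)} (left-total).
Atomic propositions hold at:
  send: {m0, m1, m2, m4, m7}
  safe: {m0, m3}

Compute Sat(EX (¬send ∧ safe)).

{m2, m4, m7}

Sat(¬send) = {m3, m5, m6}
Sat(¬send ∧ safe) = {m3}
Sat(EX (¬send ∧ safe)) = {s : some successor in {m3}} = {m2, m4, m7}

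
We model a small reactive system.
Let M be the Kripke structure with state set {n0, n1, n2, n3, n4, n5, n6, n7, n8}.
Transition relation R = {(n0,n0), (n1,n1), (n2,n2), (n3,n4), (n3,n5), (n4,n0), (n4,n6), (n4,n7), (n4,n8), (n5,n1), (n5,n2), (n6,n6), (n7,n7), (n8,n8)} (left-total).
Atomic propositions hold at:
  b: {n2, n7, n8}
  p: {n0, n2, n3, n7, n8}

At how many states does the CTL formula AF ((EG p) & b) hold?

3

EG p: greatest fixpoint, start Z0 = {n0, n2, n3, n7, n8}, keep only states in Sat with some successor in Z. Z1 = {n0, n2, n7, n8}; fixed.
Sat(EG p) = {n0, n2, n7, n8}
Sat((EG p) & b) = {n2, n7, n8}
AF ((EG p) & b): least fixpoint, start Z0 = {n2, n7, n8}, add states with every successor in Z. Already a fixed point.
Sat(AF ((EG p) & b)) = {n2, n7, n8}
|Sat(AF ((EG p) & b))| = |{n2, n7, n8}| = 3.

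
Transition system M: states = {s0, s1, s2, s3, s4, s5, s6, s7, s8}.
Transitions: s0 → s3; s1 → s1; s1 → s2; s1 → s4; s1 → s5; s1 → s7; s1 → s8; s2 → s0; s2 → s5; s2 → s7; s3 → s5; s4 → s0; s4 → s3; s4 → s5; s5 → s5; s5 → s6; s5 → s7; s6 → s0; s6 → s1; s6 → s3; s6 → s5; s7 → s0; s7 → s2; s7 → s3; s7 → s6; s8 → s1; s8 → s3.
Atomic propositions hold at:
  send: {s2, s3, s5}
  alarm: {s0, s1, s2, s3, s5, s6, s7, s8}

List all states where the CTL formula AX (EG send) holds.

{s0, s3}

EG send: greatest fixpoint, start Z0 = {s2, s3, s5}, keep only states in Sat with some successor in Z. Already a fixed point.
Sat(EG send) = {s2, s3, s5}
Sat(AX (EG send)) = {s : every successor in {s2, s3, s5}} = {s0, s3}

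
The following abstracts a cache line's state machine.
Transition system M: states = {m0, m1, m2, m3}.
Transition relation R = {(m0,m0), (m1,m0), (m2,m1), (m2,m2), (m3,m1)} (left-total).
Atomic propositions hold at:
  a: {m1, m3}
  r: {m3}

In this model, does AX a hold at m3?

Yes

Sat(AX a) = {s : every successor in {m1, m3}} = {m3}
m3 ∈ Sat(AX a) = {m3}, so the formula holds at m3.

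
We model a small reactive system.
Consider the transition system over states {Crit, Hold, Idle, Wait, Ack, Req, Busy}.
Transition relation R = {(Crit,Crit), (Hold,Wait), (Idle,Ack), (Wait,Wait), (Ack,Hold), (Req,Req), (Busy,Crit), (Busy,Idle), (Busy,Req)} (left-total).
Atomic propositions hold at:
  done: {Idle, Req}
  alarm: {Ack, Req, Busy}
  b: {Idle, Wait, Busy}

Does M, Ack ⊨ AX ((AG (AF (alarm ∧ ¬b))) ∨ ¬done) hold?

Yes

Sat(¬b) = {Crit, Hold, Ack, Req}
Sat(alarm ∧ ¬b) = {Ack, Req}
AF (alarm ∧ ¬b): least fixpoint, start Z0 = {Ack, Req}, add states with every successor in Z. Z1 = {Idle, Ack, Req}; fixed.
Sat(AF (alarm ∧ ¬b)) = {Idle, Ack, Req}
AG (AF (alarm ∧ ¬b)): greatest fixpoint, start Z0 = {Idle, Ack, Req}, keep only states in Sat with every successor in Z. Z1 = {Idle, Req}; Z2 = {Req}; fixed.
Sat(AG (AF (alarm ∧ ¬b))) = {Req}
Sat(¬done) = {Crit, Hold, Wait, Ack, Busy}
Sat((AG (AF (alarm ∧ ¬b))) ∨ ¬done) = {Crit, Hold, Wait, Ack, Req, Busy}
Sat(AX ((AG (AF (alarm ∧ ¬b))) ∨ ¬done)) = {s : every successor in {Crit, Hold, Wait, Ack, Req, Busy}} = {Crit, Hold, Idle, Wait, Ack, Req}
Ack ∈ Sat(AX ((AG (AF (alarm ∧ ¬b))) ∨ ¬done)) = {Crit, Hold, Idle, Wait, Ack, Req}, so the formula holds at Ack.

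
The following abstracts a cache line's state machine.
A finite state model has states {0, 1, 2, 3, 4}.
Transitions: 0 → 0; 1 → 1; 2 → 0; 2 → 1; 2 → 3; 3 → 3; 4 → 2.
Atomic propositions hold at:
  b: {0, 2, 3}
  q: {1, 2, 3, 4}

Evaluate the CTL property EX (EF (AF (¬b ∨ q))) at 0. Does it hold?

No

Sat(¬b) = {1, 4}
Sat(¬b ∨ q) = {1, 2, 3, 4}
AF (¬b ∨ q): least fixpoint, start Z0 = {1, 2, 3, 4}, add states with every successor in Z. Already a fixed point.
Sat(AF (¬b ∨ q)) = {1, 2, 3, 4}
EF (AF (¬b ∨ q)): least fixpoint, start Z0 = {1, 2, 3, 4}, add states with some successor in Z. Already a fixed point.
Sat(EF (AF (¬b ∨ q))) = {1, 2, 3, 4}
Sat(EX (EF (AF (¬b ∨ q)))) = {s : some successor in {1, 2, 3, 4}} = {1, 2, 3, 4}
0 ∉ Sat(EX (EF (AF (¬b ∨ q)))) = {1, 2, 3, 4}, so the formula does not hold at 0.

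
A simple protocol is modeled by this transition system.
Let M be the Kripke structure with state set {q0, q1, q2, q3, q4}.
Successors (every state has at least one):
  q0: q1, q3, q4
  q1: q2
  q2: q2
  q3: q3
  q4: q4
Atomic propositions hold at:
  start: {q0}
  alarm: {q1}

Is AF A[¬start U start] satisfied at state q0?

Sat(¬start) = {q1, q2, q3, q4}
A[¬start U start]: least fixpoint, start Z0 = Sat(start) = {q0}, add states in Sat(¬start) with every successor in Z. Already a fixed point.
Sat(A[¬start U start]) = {q0}
AF A[¬start U start]: least fixpoint, start Z0 = {q0}, add states with every successor in Z. Already a fixed point.
Sat(AF A[¬start U start]) = {q0}
q0 ∈ Sat(AF A[¬start U start]) = {q0}, so the formula holds at q0.

Yes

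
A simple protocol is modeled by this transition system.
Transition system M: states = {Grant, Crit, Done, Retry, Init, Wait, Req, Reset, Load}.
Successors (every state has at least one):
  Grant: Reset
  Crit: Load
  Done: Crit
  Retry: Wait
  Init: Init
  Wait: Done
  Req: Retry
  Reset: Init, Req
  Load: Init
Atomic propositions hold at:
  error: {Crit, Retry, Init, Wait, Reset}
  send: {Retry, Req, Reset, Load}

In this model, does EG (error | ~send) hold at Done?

No

Sat(~send) = {Grant, Crit, Done, Init, Wait}
Sat(error | ~send) = {Grant, Crit, Done, Retry, Init, Wait, Reset}
EG (error | ~send): greatest fixpoint, start Z0 = {Grant, Crit, Done, Retry, Init, Wait, Reset}, keep only states in Sat with some successor in Z. Z1 = {Grant, Done, Retry, Init, Wait, Reset}; Z2 = {Grant, Retry, Init, Wait, Reset}; Z3 = {Grant, Retry, Init, Reset}; Z4 = {Grant, Init, Reset}; fixed.
Sat(EG (error | ~send)) = {Grant, Init, Reset}
Done ∉ Sat(EG (error | ~send)) = {Grant, Init, Reset}, so the formula does not hold at Done.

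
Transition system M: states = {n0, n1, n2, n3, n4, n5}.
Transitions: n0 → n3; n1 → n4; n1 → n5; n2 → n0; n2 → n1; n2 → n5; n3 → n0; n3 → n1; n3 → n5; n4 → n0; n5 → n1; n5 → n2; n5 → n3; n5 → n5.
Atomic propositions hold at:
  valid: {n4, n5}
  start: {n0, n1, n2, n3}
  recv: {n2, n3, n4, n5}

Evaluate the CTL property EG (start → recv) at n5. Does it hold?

Yes

Sat(start → recv) = {n2, n3, n4, n5}
EG (start → recv): greatest fixpoint, start Z0 = {n2, n3, n4, n5}, keep only states in Sat with some successor in Z. Z1 = {n2, n3, n5}; fixed.
Sat(EG (start → recv)) = {n2, n3, n5}
n5 ∈ Sat(EG (start → recv)) = {n2, n3, n5}, so the formula holds at n5.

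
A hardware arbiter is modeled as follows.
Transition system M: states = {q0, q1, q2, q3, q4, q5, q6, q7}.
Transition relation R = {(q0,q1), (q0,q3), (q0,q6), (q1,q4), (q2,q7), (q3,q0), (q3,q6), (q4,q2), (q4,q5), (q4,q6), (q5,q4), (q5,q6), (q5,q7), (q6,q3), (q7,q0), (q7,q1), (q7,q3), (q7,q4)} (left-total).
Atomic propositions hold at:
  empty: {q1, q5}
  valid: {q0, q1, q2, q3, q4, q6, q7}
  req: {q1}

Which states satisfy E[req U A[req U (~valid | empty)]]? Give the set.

{q1, q5}

Sat(~valid) = {q5}
Sat(~valid | empty) = {q1, q5}
A[req U (~valid | empty)]: least fixpoint, start Z0 = Sat((~valid | empty)) = {q1, q5}, add states in Sat(req) with every successor in Z. Already a fixed point.
Sat(A[req U (~valid | empty)]) = {q1, q5}
E[req U A[req U (~valid | empty)]]: least fixpoint, start Z0 = Sat(A[req U (~valid | empty)]) = {q1, q5}, add states in Sat(req) with some successor in Z. Already a fixed point.
Sat(E[req U A[req U (~valid | empty)]]) = {q1, q5}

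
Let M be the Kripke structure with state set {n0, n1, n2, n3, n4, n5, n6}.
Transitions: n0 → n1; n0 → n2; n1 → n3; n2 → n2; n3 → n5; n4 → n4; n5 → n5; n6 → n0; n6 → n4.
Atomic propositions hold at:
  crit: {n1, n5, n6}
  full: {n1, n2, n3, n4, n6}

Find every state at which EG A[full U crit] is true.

{n1, n3, n5}

A[full U crit]: least fixpoint, start Z0 = Sat(crit) = {n1, n5, n6}, add states in Sat(full) with every successor in Z. Z1 = {n1, n3, n5, n6}; fixed.
Sat(A[full U crit]) = {n1, n3, n5, n6}
EG A[full U crit]: greatest fixpoint, start Z0 = {n1, n3, n5, n6}, keep only states in Sat with some successor in Z. Z1 = {n1, n3, n5}; fixed.
Sat(EG A[full U crit]) = {n1, n3, n5}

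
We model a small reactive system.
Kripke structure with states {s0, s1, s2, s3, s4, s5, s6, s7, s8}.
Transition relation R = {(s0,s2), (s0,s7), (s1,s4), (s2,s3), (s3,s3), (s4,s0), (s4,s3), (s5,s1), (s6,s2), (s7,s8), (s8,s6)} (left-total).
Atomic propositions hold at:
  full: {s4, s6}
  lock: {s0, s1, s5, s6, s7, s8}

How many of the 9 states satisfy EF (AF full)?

7

AF full: least fixpoint, start Z0 = {s4, s6}, add states with every successor in Z. Z1 = {s1, s4, s6, s8}; Z2 = {s1, s4, s5, s6, s7, s8}; fixed.
Sat(AF full) = {s1, s4, s5, s6, s7, s8}
EF (AF full): least fixpoint, start Z0 = {s1, s4, s5, s6, s7, s8}, add states with some successor in Z. Z1 = {s0, s1, s4, s5, s6, s7, s8}; fixed.
Sat(EF (AF full)) = {s0, s1, s4, s5, s6, s7, s8}
|Sat(EF (AF full))| = |{s0, s1, s4, s5, s6, s7, s8}| = 7.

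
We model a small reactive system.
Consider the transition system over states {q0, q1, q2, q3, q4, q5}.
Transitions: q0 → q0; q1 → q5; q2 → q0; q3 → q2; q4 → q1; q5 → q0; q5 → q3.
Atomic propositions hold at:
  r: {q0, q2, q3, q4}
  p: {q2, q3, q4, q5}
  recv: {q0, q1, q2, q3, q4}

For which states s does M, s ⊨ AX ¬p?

{q0, q2, q4}

Sat(¬p) = {q0, q1}
Sat(AX ¬p) = {s : every successor in {q0, q1}} = {q0, q2, q4}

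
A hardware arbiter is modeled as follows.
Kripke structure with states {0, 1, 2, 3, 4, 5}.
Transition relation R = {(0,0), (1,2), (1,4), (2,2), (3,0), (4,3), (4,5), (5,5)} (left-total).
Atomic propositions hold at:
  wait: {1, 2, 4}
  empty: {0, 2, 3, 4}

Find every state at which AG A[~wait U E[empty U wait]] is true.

Sat(~wait) = {0, 3, 5}
E[empty U wait]: least fixpoint, start Z0 = Sat(wait) = {1, 2, 4}, add states in Sat(empty) with some successor in Z. Already a fixed point.
Sat(E[empty U wait]) = {1, 2, 4}
A[~wait U E[empty U wait]]: least fixpoint, start Z0 = Sat(E[empty U wait]) = {1, 2, 4}, add states in Sat(~wait) with every successor in Z. Already a fixed point.
Sat(A[~wait U E[empty U wait]]) = {1, 2, 4}
AG A[~wait U E[empty U wait]]: greatest fixpoint, start Z0 = {1, 2, 4}, keep only states in Sat with every successor in Z. Z1 = {1, 2}; Z2 = {2}; fixed.
Sat(AG A[~wait U E[empty U wait]]) = {2}

{2}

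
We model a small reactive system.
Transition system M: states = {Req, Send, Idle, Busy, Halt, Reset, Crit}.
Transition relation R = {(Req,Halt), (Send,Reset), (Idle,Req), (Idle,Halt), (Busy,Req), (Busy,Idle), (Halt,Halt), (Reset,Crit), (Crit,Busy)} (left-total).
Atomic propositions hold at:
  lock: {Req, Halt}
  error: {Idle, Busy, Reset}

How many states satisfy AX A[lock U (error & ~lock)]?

Sat(~lock) = {Send, Idle, Busy, Reset, Crit}
Sat(error & ~lock) = {Idle, Busy, Reset}
A[lock U (error & ~lock)]: least fixpoint, start Z0 = Sat((error & ~lock)) = {Idle, Busy, Reset}, add states in Sat(lock) with every successor in Z. Already a fixed point.
Sat(A[lock U (error & ~lock)]) = {Idle, Busy, Reset}
Sat(AX A[lock U (error & ~lock)]) = {s : every successor in {Idle, Busy, Reset}} = {Send, Crit}
|Sat(AX A[lock U (error & ~lock)])| = |{Send, Crit}| = 2.

2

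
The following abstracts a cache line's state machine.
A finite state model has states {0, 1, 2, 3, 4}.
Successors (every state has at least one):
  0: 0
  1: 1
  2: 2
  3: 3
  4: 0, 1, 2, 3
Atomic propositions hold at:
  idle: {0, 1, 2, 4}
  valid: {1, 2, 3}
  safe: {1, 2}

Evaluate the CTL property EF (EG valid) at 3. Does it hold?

EG valid: greatest fixpoint, start Z0 = {1, 2, 3}, keep only states in Sat with some successor in Z. Already a fixed point.
Sat(EG valid) = {1, 2, 3}
EF (EG valid): least fixpoint, start Z0 = {1, 2, 3}, add states with some successor in Z. Z1 = {1, 2, 3, 4}; fixed.
Sat(EF (EG valid)) = {1, 2, 3, 4}
3 ∈ Sat(EF (EG valid)) = {1, 2, 3, 4}, so the formula holds at 3.

Yes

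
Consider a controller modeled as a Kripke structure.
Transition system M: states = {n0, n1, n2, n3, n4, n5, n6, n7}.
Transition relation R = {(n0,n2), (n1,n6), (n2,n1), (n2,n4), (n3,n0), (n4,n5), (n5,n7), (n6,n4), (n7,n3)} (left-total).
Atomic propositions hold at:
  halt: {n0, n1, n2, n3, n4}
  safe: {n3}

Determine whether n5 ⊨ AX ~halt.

Yes

Sat(~halt) = {n5, n6, n7}
Sat(AX ~halt) = {s : every successor in {n5, n6, n7}} = {n1, n4, n5}
n5 ∈ Sat(AX ~halt) = {n1, n4, n5}, so the formula holds at n5.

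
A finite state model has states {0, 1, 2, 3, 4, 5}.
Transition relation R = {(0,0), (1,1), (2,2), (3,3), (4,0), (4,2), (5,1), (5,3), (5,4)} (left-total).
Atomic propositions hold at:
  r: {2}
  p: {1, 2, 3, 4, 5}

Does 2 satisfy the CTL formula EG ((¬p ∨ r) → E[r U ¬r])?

Sat(¬p) = {0}
Sat(¬p ∨ r) = {0, 2}
Sat(¬r) = {0, 1, 3, 4, 5}
E[r U ¬r]: least fixpoint, start Z0 = Sat(¬r) = {0, 1, 3, 4, 5}, add states in Sat(r) with some successor in Z. Already a fixed point.
Sat(E[r U ¬r]) = {0, 1, 3, 4, 5}
Sat((¬p ∨ r) → E[r U ¬r]) = {0, 1, 3, 4, 5}
EG ((¬p ∨ r) → E[r U ¬r]): greatest fixpoint, start Z0 = {0, 1, 3, 4, 5}, keep only states in Sat with some successor in Z. Already a fixed point.
Sat(EG ((¬p ∨ r) → E[r U ¬r])) = {0, 1, 3, 4, 5}
2 ∉ Sat(EG ((¬p ∨ r) → E[r U ¬r])) = {0, 1, 3, 4, 5}, so the formula does not hold at 2.

No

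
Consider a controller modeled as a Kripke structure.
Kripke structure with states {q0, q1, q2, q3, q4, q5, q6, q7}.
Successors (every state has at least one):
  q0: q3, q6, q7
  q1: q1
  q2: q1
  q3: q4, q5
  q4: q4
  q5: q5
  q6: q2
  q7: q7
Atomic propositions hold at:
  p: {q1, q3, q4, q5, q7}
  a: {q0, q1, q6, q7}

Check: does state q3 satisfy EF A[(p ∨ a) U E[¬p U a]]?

Sat(p ∨ a) = {q0, q1, q3, q4, q5, q6, q7}
Sat(¬p) = {q0, q2, q6}
E[¬p U a]: least fixpoint, start Z0 = Sat(a) = {q0, q1, q6, q7}, add states in Sat(¬p) with some successor in Z. Z1 = {q0, q1, q2, q6, q7}; fixed.
Sat(E[¬p U a]) = {q0, q1, q2, q6, q7}
A[(p ∨ a) U E[¬p U a]]: least fixpoint, start Z0 = Sat(E[¬p U a]) = {q0, q1, q2, q6, q7}, add states in Sat(p ∨ a) with every successor in Z. Already a fixed point.
Sat(A[(p ∨ a) U E[¬p U a]]) = {q0, q1, q2, q6, q7}
EF A[(p ∨ a) U E[¬p U a]]: least fixpoint, start Z0 = {q0, q1, q2, q6, q7}, add states with some successor in Z. Already a fixed point.
Sat(EF A[(p ∨ a) U E[¬p U a]]) = {q0, q1, q2, q6, q7}
q3 ∉ Sat(EF A[(p ∨ a) U E[¬p U a]]) = {q0, q1, q2, q6, q7}, so the formula does not hold at q3.

No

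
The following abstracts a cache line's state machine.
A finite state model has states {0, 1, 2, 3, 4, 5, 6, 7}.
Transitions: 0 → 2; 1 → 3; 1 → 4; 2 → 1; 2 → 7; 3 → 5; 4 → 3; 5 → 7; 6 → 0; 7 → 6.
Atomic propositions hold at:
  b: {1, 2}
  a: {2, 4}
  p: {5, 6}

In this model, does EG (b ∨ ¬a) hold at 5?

Sat(¬a) = {0, 1, 3, 5, 6, 7}
Sat(b ∨ ¬a) = {0, 1, 2, 3, 5, 6, 7}
EG (b ∨ ¬a): greatest fixpoint, start Z0 = {0, 1, 2, 3, 5, 6, 7}, keep only states in Sat with some successor in Z. Already a fixed point.
Sat(EG (b ∨ ¬a)) = {0, 1, 2, 3, 5, 6, 7}
5 ∈ Sat(EG (b ∨ ¬a)) = {0, 1, 2, 3, 5, 6, 7}, so the formula holds at 5.

Yes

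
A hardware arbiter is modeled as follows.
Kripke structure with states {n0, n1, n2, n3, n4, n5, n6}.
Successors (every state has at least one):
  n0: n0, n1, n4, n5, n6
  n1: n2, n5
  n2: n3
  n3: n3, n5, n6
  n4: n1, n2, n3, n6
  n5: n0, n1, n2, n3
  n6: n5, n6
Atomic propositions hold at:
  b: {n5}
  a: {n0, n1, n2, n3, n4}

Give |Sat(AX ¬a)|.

1

Sat(¬a) = {n5, n6}
Sat(AX ¬a) = {s : every successor in {n5, n6}} = {n6}
|Sat(AX ¬a)| = |{n6}| = 1.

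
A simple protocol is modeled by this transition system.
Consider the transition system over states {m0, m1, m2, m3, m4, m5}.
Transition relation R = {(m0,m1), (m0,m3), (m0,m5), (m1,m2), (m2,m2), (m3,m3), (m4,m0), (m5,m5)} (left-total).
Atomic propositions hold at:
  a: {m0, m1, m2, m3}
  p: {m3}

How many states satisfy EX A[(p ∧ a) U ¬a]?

2

Sat(p ∧ a) = {m3}
Sat(¬a) = {m4, m5}
A[(p ∧ a) U ¬a]: least fixpoint, start Z0 = Sat(¬a) = {m4, m5}, add states in Sat(p ∧ a) with every successor in Z. Already a fixed point.
Sat(A[(p ∧ a) U ¬a]) = {m4, m5}
Sat(EX A[(p ∧ a) U ¬a]) = {s : some successor in {m4, m5}} = {m0, m5}
|Sat(EX A[(p ∧ a) U ¬a])| = |{m0, m5}| = 2.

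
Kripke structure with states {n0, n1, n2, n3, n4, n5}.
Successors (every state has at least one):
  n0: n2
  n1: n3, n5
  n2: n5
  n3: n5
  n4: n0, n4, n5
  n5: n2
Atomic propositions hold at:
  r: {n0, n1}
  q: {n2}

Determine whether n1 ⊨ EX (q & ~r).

Sat(~r) = {n2, n3, n4, n5}
Sat(q & ~r) = {n2}
Sat(EX (q & ~r)) = {s : some successor in {n2}} = {n0, n5}
n1 ∉ Sat(EX (q & ~r)) = {n0, n5}, so the formula does not hold at n1.

No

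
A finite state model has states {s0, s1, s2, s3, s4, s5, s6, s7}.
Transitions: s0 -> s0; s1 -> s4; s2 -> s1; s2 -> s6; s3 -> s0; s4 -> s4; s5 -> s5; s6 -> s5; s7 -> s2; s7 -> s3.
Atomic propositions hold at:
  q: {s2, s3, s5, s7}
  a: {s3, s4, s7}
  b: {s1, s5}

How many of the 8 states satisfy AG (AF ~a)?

Sat(~a) = {s0, s1, s2, s5, s6}
AF ~a: least fixpoint, start Z0 = {s0, s1, s2, s5, s6}, add states with every successor in Z. Z1 = {s0, s1, s2, s3, s5, s6}; Z2 = {s0, s1, s2, s3, s5, s6, s7}; fixed.
Sat(AF ~a) = {s0, s1, s2, s3, s5, s6, s7}
AG (AF ~a): greatest fixpoint, start Z0 = {s0, s1, s2, s3, s5, s6, s7}, keep only states in Sat with every successor in Z. Z1 = {s0, s2, s3, s5, s6, s7}; Z2 = {s0, s3, s5, s6, s7}; Z3 = {s0, s3, s5, s6}; fixed.
Sat(AG (AF ~a)) = {s0, s3, s5, s6}
|Sat(AG (AF ~a))| = |{s0, s3, s5, s6}| = 4.

4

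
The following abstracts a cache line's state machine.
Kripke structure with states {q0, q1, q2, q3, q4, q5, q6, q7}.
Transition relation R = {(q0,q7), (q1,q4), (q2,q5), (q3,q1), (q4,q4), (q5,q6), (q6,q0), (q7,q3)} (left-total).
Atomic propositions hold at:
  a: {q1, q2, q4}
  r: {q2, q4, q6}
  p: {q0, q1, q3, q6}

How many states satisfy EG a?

2

EG a: greatest fixpoint, start Z0 = {q1, q2, q4}, keep only states in Sat with some successor in Z. Z1 = {q1, q4}; fixed.
Sat(EG a) = {q1, q4}
|Sat(EG a)| = |{q1, q4}| = 2.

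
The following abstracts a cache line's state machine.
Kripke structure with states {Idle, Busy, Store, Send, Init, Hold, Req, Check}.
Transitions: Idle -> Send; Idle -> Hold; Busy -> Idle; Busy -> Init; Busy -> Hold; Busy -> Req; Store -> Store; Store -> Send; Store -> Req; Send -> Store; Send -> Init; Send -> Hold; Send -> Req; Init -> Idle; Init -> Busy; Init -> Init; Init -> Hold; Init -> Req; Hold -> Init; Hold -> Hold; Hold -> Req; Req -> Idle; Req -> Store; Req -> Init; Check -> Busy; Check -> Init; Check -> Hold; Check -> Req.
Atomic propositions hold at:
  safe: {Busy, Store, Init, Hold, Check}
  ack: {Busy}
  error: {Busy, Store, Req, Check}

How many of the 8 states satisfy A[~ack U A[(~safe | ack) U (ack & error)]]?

Sat(~ack) = {Idle, Store, Send, Init, Hold, Req, Check}
Sat(~safe) = {Idle, Send, Req}
Sat(~safe | ack) = {Idle, Busy, Send, Req}
Sat(ack & error) = {Busy}
A[(~safe | ack) U (ack & error)]: least fixpoint, start Z0 = Sat((ack & error)) = {Busy}, add states in Sat(~safe | ack) with every successor in Z. Already a fixed point.
Sat(A[(~safe | ack) U (ack & error)]) = {Busy}
A[~ack U A[(~safe | ack) U (ack & error)]]: least fixpoint, start Z0 = Sat(A[(~safe | ack) U (ack & error)]) = {Busy}, add states in Sat(~ack) with every successor in Z. Already a fixed point.
Sat(A[~ack U A[(~safe | ack) U (ack & error)]]) = {Busy}
|Sat(A[~ack U A[(~safe | ack) U (ack & error)]])| = |{Busy}| = 1.

1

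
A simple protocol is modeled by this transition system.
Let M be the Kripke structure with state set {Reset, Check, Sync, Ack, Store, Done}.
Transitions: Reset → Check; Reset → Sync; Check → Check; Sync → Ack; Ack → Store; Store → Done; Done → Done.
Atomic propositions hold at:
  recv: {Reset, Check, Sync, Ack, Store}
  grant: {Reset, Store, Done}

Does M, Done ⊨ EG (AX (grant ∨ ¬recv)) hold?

Yes

Sat(¬recv) = {Done}
Sat(grant ∨ ¬recv) = {Reset, Store, Done}
Sat(AX (grant ∨ ¬recv)) = {s : every successor in {Reset, Store, Done}} = {Ack, Store, Done}
EG (AX (grant ∨ ¬recv)): greatest fixpoint, start Z0 = {Ack, Store, Done}, keep only states in Sat with some successor in Z. Already a fixed point.
Sat(EG (AX (grant ∨ ¬recv))) = {Ack, Store, Done}
Done ∈ Sat(EG (AX (grant ∨ ¬recv))) = {Ack, Store, Done}, so the formula holds at Done.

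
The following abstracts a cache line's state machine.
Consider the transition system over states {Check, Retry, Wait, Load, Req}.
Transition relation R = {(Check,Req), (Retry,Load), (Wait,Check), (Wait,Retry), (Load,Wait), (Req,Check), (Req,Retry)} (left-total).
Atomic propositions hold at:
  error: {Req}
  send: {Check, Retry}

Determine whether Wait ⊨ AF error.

No

AF error: least fixpoint, start Z0 = {Req}, add states with every successor in Z. Z1 = {Check, Req}; fixed.
Sat(AF error) = {Check, Req}
Wait ∉ Sat(AF error) = {Check, Req}, so the formula does not hold at Wait.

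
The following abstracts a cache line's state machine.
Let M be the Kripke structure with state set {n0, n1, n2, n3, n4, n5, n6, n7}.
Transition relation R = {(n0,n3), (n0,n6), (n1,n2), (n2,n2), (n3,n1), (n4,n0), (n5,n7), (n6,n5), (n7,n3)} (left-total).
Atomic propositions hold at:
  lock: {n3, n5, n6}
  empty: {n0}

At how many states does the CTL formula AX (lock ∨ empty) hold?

4

Sat(lock ∨ empty) = {n0, n3, n5, n6}
Sat(AX (lock ∨ empty)) = {s : every successor in {n0, n3, n5, n6}} = {n0, n4, n6, n7}
|Sat(AX (lock ∨ empty))| = |{n0, n4, n6, n7}| = 4.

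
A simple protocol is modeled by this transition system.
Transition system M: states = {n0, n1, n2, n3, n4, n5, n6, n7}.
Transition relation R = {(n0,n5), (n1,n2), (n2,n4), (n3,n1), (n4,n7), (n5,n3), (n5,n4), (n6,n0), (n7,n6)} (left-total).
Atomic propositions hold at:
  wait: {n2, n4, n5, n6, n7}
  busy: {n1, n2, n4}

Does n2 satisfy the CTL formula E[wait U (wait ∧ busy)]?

Yes

Sat(wait ∧ busy) = {n2, n4}
E[wait U (wait ∧ busy)]: least fixpoint, start Z0 = Sat((wait ∧ busy)) = {n2, n4}, add states in Sat(wait) with some successor in Z. Z1 = {n2, n4, n5}; fixed.
Sat(E[wait U (wait ∧ busy)]) = {n2, n4, n5}
n2 ∈ Sat(E[wait U (wait ∧ busy)]) = {n2, n4, n5}, so the formula holds at n2.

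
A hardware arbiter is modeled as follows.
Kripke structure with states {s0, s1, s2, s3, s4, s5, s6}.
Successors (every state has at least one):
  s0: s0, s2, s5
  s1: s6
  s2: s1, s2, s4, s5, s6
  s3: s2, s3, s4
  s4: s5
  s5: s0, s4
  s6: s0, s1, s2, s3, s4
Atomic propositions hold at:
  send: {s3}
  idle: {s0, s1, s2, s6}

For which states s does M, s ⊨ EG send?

{s3}

EG send: greatest fixpoint, start Z0 = {s3}, keep only states in Sat with some successor in Z. Already a fixed point.
Sat(EG send) = {s3}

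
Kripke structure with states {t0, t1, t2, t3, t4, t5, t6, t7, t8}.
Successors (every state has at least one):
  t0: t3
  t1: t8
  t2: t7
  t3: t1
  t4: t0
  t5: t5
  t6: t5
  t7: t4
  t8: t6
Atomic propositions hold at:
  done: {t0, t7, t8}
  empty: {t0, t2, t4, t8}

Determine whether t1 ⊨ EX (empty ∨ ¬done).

Yes

Sat(¬done) = {t1, t2, t3, t4, t5, t6}
Sat(empty ∨ ¬done) = {t0, t1, t2, t3, t4, t5, t6, t8}
Sat(EX (empty ∨ ¬done)) = {s : some successor in {t0, t1, t2, t3, t4, t5, t6, t8}} = {t0, t1, t3, t4, t5, t6, t7, t8}
t1 ∈ Sat(EX (empty ∨ ¬done)) = {t0, t1, t3, t4, t5, t6, t7, t8}, so the formula holds at t1.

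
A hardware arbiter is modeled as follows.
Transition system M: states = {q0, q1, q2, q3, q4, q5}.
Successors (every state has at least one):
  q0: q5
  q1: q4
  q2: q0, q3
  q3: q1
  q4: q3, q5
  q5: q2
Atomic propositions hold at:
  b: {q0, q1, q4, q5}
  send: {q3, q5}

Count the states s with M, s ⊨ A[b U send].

A[b U send]: least fixpoint, start Z0 = Sat(send) = {q3, q5}, add states in Sat(b) with every successor in Z. Z1 = {q0, q3, q4, q5}; Z2 = {q0, q1, q3, q4, q5}; fixed.
Sat(A[b U send]) = {q0, q1, q3, q4, q5}
|Sat(A[b U send])| = |{q0, q1, q3, q4, q5}| = 5.

5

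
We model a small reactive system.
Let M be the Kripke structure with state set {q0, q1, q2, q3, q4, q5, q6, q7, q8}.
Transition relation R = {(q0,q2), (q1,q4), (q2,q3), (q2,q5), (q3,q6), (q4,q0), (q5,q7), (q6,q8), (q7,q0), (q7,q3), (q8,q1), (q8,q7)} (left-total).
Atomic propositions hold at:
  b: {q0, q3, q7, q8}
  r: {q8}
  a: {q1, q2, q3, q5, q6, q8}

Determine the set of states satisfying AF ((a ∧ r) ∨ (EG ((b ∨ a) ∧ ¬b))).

{q3, q6, q8}

Sat(a ∧ r) = {q8}
Sat(b ∨ a) = {q0, q1, q2, q3, q5, q6, q7, q8}
Sat(¬b) = {q1, q2, q4, q5, q6}
Sat((b ∨ a) ∧ ¬b) = {q1, q2, q5, q6}
EG ((b ∨ a) ∧ ¬b): greatest fixpoint, start Z0 = {q1, q2, q5, q6}, keep only states in Sat with some successor in Z. Z1 = {q2}; Z2 = ∅; fixed.
Sat(EG ((b ∨ a) ∧ ¬b)) = ∅
Sat((a ∧ r) ∨ (EG ((b ∨ a) ∧ ¬b))) = {q8}
AF ((a ∧ r) ∨ (EG ((b ∨ a) ∧ ¬b))): least fixpoint, start Z0 = {q8}, add states with every successor in Z. Z1 = {q6, q8}; Z2 = {q3, q6, q8}; fixed.
Sat(AF ((a ∧ r) ∨ (EG ((b ∨ a) ∧ ¬b)))) = {q3, q6, q8}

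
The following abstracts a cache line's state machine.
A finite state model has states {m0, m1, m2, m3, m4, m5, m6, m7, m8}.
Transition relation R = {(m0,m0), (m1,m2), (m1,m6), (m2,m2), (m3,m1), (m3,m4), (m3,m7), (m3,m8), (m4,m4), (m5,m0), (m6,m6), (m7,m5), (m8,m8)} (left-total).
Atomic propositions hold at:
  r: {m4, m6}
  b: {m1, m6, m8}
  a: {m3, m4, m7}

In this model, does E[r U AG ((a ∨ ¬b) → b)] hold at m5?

No

Sat(¬b) = {m0, m2, m3, m4, m5, m7}
Sat(a ∨ ¬b) = {m0, m2, m3, m4, m5, m7}
Sat((a ∨ ¬b) → b) = {m1, m6, m8}
AG ((a ∨ ¬b) → b): greatest fixpoint, start Z0 = {m1, m6, m8}, keep only states in Sat with every successor in Z. Z1 = {m6, m8}; fixed.
Sat(AG ((a ∨ ¬b) → b)) = {m6, m8}
E[r U AG ((a ∨ ¬b) → b)]: least fixpoint, start Z0 = Sat(AG ((a ∨ ¬b) → b)) = {m6, m8}, add states in Sat(r) with some successor in Z. Already a fixed point.
Sat(E[r U AG ((a ∨ ¬b) → b)]) = {m6, m8}
m5 ∉ Sat(E[r U AG ((a ∨ ¬b) → b)]) = {m6, m8}, so the formula does not hold at m5.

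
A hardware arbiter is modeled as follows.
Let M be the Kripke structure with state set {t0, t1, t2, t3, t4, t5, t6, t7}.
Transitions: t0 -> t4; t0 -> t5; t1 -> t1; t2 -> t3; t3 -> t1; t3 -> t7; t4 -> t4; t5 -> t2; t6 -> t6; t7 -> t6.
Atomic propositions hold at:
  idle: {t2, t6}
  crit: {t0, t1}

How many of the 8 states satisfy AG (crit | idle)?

2

Sat(crit | idle) = {t0, t1, t2, t6}
AG (crit | idle): greatest fixpoint, start Z0 = {t0, t1, t2, t6}, keep only states in Sat with every successor in Z. Z1 = {t1, t6}; fixed.
Sat(AG (crit | idle)) = {t1, t6}
|Sat(AG (crit | idle))| = |{t1, t6}| = 2.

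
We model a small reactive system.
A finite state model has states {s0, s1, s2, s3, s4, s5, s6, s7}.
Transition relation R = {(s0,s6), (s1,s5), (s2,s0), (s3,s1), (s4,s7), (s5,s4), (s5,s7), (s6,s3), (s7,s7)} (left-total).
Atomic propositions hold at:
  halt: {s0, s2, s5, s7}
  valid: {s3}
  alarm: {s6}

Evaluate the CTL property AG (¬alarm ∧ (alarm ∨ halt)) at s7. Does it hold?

Sat(¬alarm) = {s0, s1, s2, s3, s4, s5, s7}
Sat(alarm ∨ halt) = {s0, s2, s5, s6, s7}
Sat(¬alarm ∧ (alarm ∨ halt)) = {s0, s2, s5, s7}
AG (¬alarm ∧ (alarm ∨ halt)): greatest fixpoint, start Z0 = {s0, s2, s5, s7}, keep only states in Sat with every successor in Z. Z1 = {s2, s7}; Z2 = {s7}; fixed.
Sat(AG (¬alarm ∧ (alarm ∨ halt))) = {s7}
s7 ∈ Sat(AG (¬alarm ∧ (alarm ∨ halt))) = {s7}, so the formula holds at s7.

Yes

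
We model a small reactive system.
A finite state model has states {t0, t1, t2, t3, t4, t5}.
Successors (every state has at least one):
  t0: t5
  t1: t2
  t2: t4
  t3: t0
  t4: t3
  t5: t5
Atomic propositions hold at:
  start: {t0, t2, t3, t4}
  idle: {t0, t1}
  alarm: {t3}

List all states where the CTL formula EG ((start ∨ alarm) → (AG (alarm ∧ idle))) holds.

{t5}

Sat(start ∨ alarm) = {t0, t2, t3, t4}
Sat(alarm ∧ idle) = ∅
AG (alarm ∧ idle): greatest fixpoint, start Z0 = ∅, keep only states in Sat with every successor in Z. Already a fixed point.
Sat(AG (alarm ∧ idle)) = ∅
Sat((start ∨ alarm) → (AG (alarm ∧ idle))) = {t1, t5}
EG ((start ∨ alarm) → (AG (alarm ∧ idle))): greatest fixpoint, start Z0 = {t1, t5}, keep only states in Sat with some successor in Z. Z1 = {t5}; fixed.
Sat(EG ((start ∨ alarm) → (AG (alarm ∧ idle)))) = {t5}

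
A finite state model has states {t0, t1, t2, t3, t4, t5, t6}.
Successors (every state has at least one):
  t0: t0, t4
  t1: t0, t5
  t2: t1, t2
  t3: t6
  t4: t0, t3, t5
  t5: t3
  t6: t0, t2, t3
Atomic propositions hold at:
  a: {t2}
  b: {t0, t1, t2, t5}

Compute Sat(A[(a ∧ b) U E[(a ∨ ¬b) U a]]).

Sat(a ∧ b) = {t2}
Sat(¬b) = {t3, t4, t6}
Sat(a ∨ ¬b) = {t2, t3, t4, t6}
E[(a ∨ ¬b) U a]: least fixpoint, start Z0 = Sat(a) = {t2}, add states in Sat(a ∨ ¬b) with some successor in Z. Z1 = {t2, t6}; Z2 = {t2, t3, t6}; Z3 = {t2, t3, t4, t6}; fixed.
Sat(E[(a ∨ ¬b) U a]) = {t2, t3, t4, t6}
A[(a ∧ b) U E[(a ∨ ¬b) U a]]: least fixpoint, start Z0 = Sat(E[(a ∨ ¬b) U a]) = {t2, t3, t4, t6}, add states in Sat(a ∧ b) with every successor in Z. Already a fixed point.
Sat(A[(a ∧ b) U E[(a ∨ ¬b) U a]]) = {t2, t3, t4, t6}

{t2, t3, t4, t6}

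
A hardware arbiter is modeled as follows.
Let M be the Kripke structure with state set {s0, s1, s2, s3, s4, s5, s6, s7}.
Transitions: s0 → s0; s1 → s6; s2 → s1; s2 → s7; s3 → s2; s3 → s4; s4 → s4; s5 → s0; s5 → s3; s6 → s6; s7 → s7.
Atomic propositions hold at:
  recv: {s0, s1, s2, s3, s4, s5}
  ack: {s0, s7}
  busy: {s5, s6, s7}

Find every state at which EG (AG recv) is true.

AG recv: greatest fixpoint, start Z0 = {s0, s1, s2, s3, s4, s5}, keep only states in Sat with every successor in Z. Z1 = {s0, s3, s4, s5}; Z2 = {s0, s4, s5}; Z3 = {s0, s4}; fixed.
Sat(AG recv) = {s0, s4}
EG (AG recv): greatest fixpoint, start Z0 = {s0, s4}, keep only states in Sat with some successor in Z. Already a fixed point.
Sat(EG (AG recv)) = {s0, s4}

{s0, s4}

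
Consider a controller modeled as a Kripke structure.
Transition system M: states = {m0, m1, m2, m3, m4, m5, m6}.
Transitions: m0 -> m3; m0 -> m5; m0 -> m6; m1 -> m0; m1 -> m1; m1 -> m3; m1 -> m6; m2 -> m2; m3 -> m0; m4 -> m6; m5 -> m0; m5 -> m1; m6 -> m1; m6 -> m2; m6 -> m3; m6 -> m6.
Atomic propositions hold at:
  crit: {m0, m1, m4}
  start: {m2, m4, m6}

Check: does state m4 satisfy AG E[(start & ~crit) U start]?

Sat(~crit) = {m2, m3, m5, m6}
Sat(start & ~crit) = {m2, m6}
E[(start & ~crit) U start]: least fixpoint, start Z0 = Sat(start) = {m2, m4, m6}, add states in Sat(start & ~crit) with some successor in Z. Already a fixed point.
Sat(E[(start & ~crit) U start]) = {m2, m4, m6}
AG E[(start & ~crit) U start]: greatest fixpoint, start Z0 = {m2, m4, m6}, keep only states in Sat with every successor in Z. Z1 = {m2, m4}; Z2 = {m2}; fixed.
Sat(AG E[(start & ~crit) U start]) = {m2}
m4 ∉ Sat(AG E[(start & ~crit) U start]) = {m2}, so the formula does not hold at m4.

No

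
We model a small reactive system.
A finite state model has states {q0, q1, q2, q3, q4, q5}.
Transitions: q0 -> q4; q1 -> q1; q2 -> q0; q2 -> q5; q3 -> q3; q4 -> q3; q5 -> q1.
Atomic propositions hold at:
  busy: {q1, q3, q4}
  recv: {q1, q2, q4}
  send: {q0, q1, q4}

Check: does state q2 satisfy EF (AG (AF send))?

AF send: least fixpoint, start Z0 = {q0, q1, q4}, add states with every successor in Z. Z1 = {q0, q1, q4, q5}; Z2 = {q0, q1, q2, q4, q5}; fixed.
Sat(AF send) = {q0, q1, q2, q4, q5}
AG (AF send): greatest fixpoint, start Z0 = {q0, q1, q2, q4, q5}, keep only states in Sat with every successor in Z. Z1 = {q0, q1, q2, q5}; Z2 = {q1, q2, q5}; Z3 = {q1, q5}; fixed.
Sat(AG (AF send)) = {q1, q5}
EF (AG (AF send)): least fixpoint, start Z0 = {q1, q5}, add states with some successor in Z. Z1 = {q1, q2, q5}; fixed.
Sat(EF (AG (AF send))) = {q1, q2, q5}
q2 ∈ Sat(EF (AG (AF send))) = {q1, q2, q5}, so the formula holds at q2.

Yes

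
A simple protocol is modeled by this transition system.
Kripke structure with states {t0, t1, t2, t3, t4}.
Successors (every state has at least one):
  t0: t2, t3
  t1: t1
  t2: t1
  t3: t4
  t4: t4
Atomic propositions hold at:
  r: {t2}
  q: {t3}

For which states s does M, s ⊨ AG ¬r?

{t1, t3, t4}

Sat(¬r) = {t0, t1, t3, t4}
AG ¬r: greatest fixpoint, start Z0 = {t0, t1, t3, t4}, keep only states in Sat with every successor in Z. Z1 = {t1, t3, t4}; fixed.
Sat(AG ¬r) = {t1, t3, t4}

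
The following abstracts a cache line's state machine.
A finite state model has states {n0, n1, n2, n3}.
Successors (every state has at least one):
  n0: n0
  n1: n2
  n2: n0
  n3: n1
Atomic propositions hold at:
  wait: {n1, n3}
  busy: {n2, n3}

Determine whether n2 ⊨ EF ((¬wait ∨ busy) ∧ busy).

Yes

Sat(¬wait) = {n0, n2}
Sat(¬wait ∨ busy) = {n0, n2, n3}
Sat((¬wait ∨ busy) ∧ busy) = {n2, n3}
EF ((¬wait ∨ busy) ∧ busy): least fixpoint, start Z0 = {n2, n3}, add states with some successor in Z. Z1 = {n1, n2, n3}; fixed.
Sat(EF ((¬wait ∨ busy) ∧ busy)) = {n1, n2, n3}
n2 ∈ Sat(EF ((¬wait ∨ busy) ∧ busy)) = {n1, n2, n3}, so the formula holds at n2.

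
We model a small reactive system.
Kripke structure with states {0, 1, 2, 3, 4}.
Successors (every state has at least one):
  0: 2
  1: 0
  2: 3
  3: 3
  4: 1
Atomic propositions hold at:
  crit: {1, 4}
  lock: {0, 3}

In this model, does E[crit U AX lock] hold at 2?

Yes

Sat(AX lock) = {s : every successor in {0, 3}} = {1, 2, 3}
E[crit U AX lock]: least fixpoint, start Z0 = Sat(AX lock) = {1, 2, 3}, add states in Sat(crit) with some successor in Z. Z1 = {1, 2, 3, 4}; fixed.
Sat(E[crit U AX lock]) = {1, 2, 3, 4}
2 ∈ Sat(E[crit U AX lock]) = {1, 2, 3, 4}, so the formula holds at 2.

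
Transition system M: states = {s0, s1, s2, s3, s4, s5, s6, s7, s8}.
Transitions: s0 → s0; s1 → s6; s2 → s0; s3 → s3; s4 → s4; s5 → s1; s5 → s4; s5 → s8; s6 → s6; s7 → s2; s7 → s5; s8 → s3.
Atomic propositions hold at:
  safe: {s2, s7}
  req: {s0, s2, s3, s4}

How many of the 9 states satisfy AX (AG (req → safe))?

2

Sat(req → safe) = {s1, s2, s5, s6, s7, s8}
AG (req → safe): greatest fixpoint, start Z0 = {s1, s2, s5, s6, s7, s8}, keep only states in Sat with every successor in Z. Z1 = {s1, s6, s7}; Z2 = {s1, s6}; fixed.
Sat(AG (req → safe)) = {s1, s6}
Sat(AX (AG (req → safe))) = {s : every successor in {s1, s6}} = {s1, s6}
|Sat(AX (AG (req → safe)))| = |{s1, s6}| = 2.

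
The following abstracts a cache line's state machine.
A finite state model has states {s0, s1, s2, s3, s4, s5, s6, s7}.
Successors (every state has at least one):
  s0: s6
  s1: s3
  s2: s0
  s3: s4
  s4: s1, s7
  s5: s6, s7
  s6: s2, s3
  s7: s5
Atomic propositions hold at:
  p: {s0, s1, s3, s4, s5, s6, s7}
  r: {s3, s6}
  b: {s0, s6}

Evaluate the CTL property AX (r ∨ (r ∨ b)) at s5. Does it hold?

No

Sat(r ∨ b) = {s0, s3, s6}
Sat(r ∨ (r ∨ b)) = {s0, s3, s6}
Sat(AX (r ∨ (r ∨ b))) = {s : every successor in {s0, s3, s6}} = {s0, s1, s2}
s5 ∉ Sat(AX (r ∨ (r ∨ b))) = {s0, s1, s2}, so the formula does not hold at s5.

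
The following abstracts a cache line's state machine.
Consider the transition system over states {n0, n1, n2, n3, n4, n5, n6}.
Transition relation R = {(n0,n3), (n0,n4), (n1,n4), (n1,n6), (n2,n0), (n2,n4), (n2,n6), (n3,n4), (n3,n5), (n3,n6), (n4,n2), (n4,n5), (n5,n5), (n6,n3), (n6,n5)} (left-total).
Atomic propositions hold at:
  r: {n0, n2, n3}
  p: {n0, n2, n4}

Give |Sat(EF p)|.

6

EF p: least fixpoint, start Z0 = {n0, n2, n4}, add states with some successor in Z. Z1 = {n0, n1, n2, n3, n4}; Z2 = {n0, n1, n2, n3, n4, n6}; fixed.
Sat(EF p) = {n0, n1, n2, n3, n4, n6}
|Sat(EF p)| = |{n0, n1, n2, n3, n4, n6}| = 6.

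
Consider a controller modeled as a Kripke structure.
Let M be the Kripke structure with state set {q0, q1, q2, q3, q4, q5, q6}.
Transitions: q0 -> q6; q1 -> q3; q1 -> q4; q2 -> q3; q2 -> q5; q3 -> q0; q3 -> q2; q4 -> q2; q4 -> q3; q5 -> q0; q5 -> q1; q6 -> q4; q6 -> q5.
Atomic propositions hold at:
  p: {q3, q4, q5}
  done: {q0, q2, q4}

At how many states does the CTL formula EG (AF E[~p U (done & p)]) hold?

Sat(~p) = {q0, q1, q2, q6}
Sat(done & p) = {q4}
E[~p U (done & p)]: least fixpoint, start Z0 = Sat((done & p)) = {q4}, add states in Sat(~p) with some successor in Z. Z1 = {q1, q4, q6}; Z2 = {q0, q1, q4, q6}; fixed.
Sat(E[~p U (done & p)]) = {q0, q1, q4, q6}
AF E[~p U (done & p)]: least fixpoint, start Z0 = {q0, q1, q4, q6}, add states with every successor in Z. Z1 = {q0, q1, q4, q5, q6}; fixed.
Sat(AF E[~p U (done & p)]) = {q0, q1, q4, q5, q6}
EG (AF E[~p U (done & p)]): greatest fixpoint, start Z0 = {q0, q1, q4, q5, q6}, keep only states in Sat with some successor in Z. Z1 = {q0, q1, q5, q6}; Z2 = {q0, q5, q6}; fixed.
Sat(EG (AF E[~p U (done & p)])) = {q0, q5, q6}
|Sat(EG (AF E[~p U (done & p)]))| = |{q0, q5, q6}| = 3.

3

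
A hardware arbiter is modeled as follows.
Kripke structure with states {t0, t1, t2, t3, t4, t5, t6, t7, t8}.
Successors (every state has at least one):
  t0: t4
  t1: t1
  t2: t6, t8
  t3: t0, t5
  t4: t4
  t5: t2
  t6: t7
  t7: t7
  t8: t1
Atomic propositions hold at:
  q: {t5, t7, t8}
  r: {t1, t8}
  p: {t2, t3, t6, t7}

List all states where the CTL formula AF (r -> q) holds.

{t0, t2, t3, t4, t5, t6, t7, t8}

Sat(r -> q) = {t0, t2, t3, t4, t5, t6, t7, t8}
AF (r -> q): least fixpoint, start Z0 = {t0, t2, t3, t4, t5, t6, t7, t8}, add states with every successor in Z. Already a fixed point.
Sat(AF (r -> q)) = {t0, t2, t3, t4, t5, t6, t7, t8}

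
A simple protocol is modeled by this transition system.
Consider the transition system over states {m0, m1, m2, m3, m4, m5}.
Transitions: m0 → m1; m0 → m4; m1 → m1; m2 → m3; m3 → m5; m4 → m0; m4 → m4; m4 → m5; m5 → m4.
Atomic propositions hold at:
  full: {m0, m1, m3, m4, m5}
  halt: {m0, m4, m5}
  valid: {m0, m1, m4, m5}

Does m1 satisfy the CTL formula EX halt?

No

Sat(EX halt) = {s : some successor in {m0, m4, m5}} = {m0, m3, m4, m5}
m1 ∉ Sat(EX halt) = {m0, m3, m4, m5}, so the formula does not hold at m1.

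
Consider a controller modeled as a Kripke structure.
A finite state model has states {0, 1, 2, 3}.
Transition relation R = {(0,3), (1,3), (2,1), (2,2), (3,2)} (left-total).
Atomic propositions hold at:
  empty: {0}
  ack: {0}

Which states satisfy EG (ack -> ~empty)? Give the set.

Sat(~empty) = {1, 2, 3}
Sat(ack -> ~empty) = {1, 2, 3}
EG (ack -> ~empty): greatest fixpoint, start Z0 = {1, 2, 3}, keep only states in Sat with some successor in Z. Already a fixed point.
Sat(EG (ack -> ~empty)) = {1, 2, 3}

{1, 2, 3}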